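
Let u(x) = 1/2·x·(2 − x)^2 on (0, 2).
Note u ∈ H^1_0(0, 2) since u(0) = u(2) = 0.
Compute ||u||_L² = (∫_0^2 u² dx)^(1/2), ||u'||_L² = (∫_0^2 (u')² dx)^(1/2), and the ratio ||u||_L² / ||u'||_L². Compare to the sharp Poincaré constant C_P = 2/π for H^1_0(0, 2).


||u||_L² / ||u'||_L² = sqrt(14)/7 < C_P = 2/π.

u(x) = 1/2·x·(2 − x)^2, so u'(x) = (x/2 - 1)*(3*x - 2).
u(x) = 1/2·x·(2 − x)^2 vanishes at x = 0 and x = 2, so u ∈ H^1_0(0, 2). Differentiate via the product rule and integrate the resulting polynomials term by term.
  ∫_0^2 u² dx = ∫_0^2 (x^6/4 - 2*x^5 + 6*x^4 - 8*x^3 + 4*x^2) dx. Term by term:
    ∫_0^2 x^6/4 dx = 32/7;  ∫_0^2 -2*x^5 dx = -64/3;  ∫_0^2 6*x^4 dx = 192/5;
    ∫_0^2 -8*x^3 dx = -32;  ∫_0^2 4*x^2 dx = 32/3.
  Sum: 32/7 − 64/3 + 192/5 − 32 + 32/3 = 32/105.
  ∫_0^2 (u')² dx = ∫_0^2 (9*x^4/4 - 12*x^3 + 22*x^2 - 16*x + 4) dx. Term by term:
    ∫_0^2 9*x^4/4 dx = 72/5;  ∫_0^2 -12*x^3 dx = -48;  ∫_0^2 22*x^2 dx = 176/3;
    ∫_0^2 -16*x dx = -32;  ∫_0^2 4 dx = 8.
  Sum: 72/5 − 48 + 176/3 − 32 + 8 = 16/15.
∫_0^2 u² dx = 32/105, so ||u||_L² = 4*sqrt(210)/105.
∫_0^2 (u')² dx = 16/15, so ||u'||_L² = 4*sqrt(15)/15.
Ratio ||u||_L² / ||u'||_L² = sqrt(14)/7.
Sharp Poincaré constant on H^1_0(0, 2) is C_P = L/π = 2/π, achieved by sin(π/2·x).
A polynomial bump cannot attain the sharp Poincaré constant (only the first sine eigenfunction does), so the ratio is strictly less than C_P, consistent with ||u||_L² ≤ C_P ||u'||_L².


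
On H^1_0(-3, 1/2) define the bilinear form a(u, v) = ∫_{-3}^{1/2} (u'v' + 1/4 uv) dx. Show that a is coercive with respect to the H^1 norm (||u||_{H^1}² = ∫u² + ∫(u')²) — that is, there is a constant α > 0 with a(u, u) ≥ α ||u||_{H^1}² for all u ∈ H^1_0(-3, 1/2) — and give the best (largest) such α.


α = (49 + 16*π^2)/(4*(4*π^2 + 49))

Coercivity of a(·,·) on H^1_0(-3, 1/2) means a(u, u) ≥ α ||u||_{H^1}² for every u ∈ H^1_0.
The interval has length L = 7/2, and Poincaré/coercivity depend only on L. Here a(u, u) = ∫(u')² + (1/4)·∫u².
Here 0 < c = 1/4 < 1. The condition a(u,u) ≥ α||u||_{H^1}² reads (1−α)∫(u')² ≥ (α−c)∫u². Any admissible α is ≤ 1 (rapidly oscillating u have ∫u²/∫(u')² → 0), and α = 1 would force 0 ≥ (1−c)∫u², impossible since c < 1; so 1−α > 0. By the sharp Poincaré inequality on H^1_0 of an interval of length L, ∫(u')² ≥ (π/L)²∫u² with equality for the first sine mode sin(π(x−x₀)/L) (x₀ the left endpoint), so the inequality holds for all u iff (1−α)(π/L)² ≥ α − c, i.e. α ≤ ((π/L)² + c)/((π/L)² + 1) = (1 + c(L/π)²)/(1 + (L/π)²). With (π/L)² = 4*π^2/49 and c = 1/4, the largest admissible constant is α = ((π/L)² + c)/((π/L)² + 1).
Simplifying, α = (49 + 16*π^2)/(4*(4*π^2 + 49)).


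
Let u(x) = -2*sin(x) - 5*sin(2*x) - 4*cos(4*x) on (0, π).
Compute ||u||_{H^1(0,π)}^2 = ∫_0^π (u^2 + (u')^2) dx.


||u||_{H^1(0,π)}^2 = -544/15 + 405*π/2

u'(x) = 16*sin(4*x) - 2*cos(x) - 10*cos(2*x).
Expand u² and (u')² and integrate term by term on (0, π), using: for integers n ≥ 1, ∫_0^π sin²(nx) dx = ∫_0^π cos²(nx) dx = π/2; for n ≠ n', ∫_0^π sin(nx)sin(n'x) dx = ∫_0^π cos(nx)cos(n'x) dx = 0; and by product-to-sum, ∫_0^π sin(nx)cos(n'x) dx = ½∫_0^π [sin((n+n')x) + sin((n−n')x)] dx, which is 0 when n+n' is even and 2n/(n²−n'²) when n+n' is odd (it need not vanish on (0, π)).
  u² squared terms: (-5)²·∫sin(2x)² dx = 25·π/2 = 25*π/2;  (-4)²·∫cos(4x)² dx = 16·π/2 = 8*π;  (-2)²·∫sin(x)² dx = 4·π/2 = 2*π.
  u² cross terms: 2·(-5)·(-4)·∫sin(2x)·cos(4x) dx = 40·(0) = 0;  2·(-5)·(-2)·∫sin(2x)·sin(x) dx = 20·(0) = 0;  2·(-4)·(-2)·∫cos(4x)·sin(x) dx = 16·(-2/15) = -32/15.
  So ∫_0^π u² dx = 25*π/2 + 8*π + 2*π + 0 + 0 − 32/15 = -32/15 + 45*π/2.
  (u')² squared terms: (-10)²·∫cos(2x)² dx = 100·π/2 = 50*π;  (-2)²·∫cos(x)² dx = 4·π/2 = 2*π;  (16)²·∫sin(4x)² dx = 256·π/2 = 128*π.
  (u')² cross terms: 2·(-10)·(-2)·∫cos(2x)·cos(x) dx = 40·(0) = 0;  2·(-10)·(16)·∫cos(2x)·sin(4x) dx = -320·(0) = 0;  2·(-2)·(16)·∫cos(x)·sin(4x) dx = -64·(8/15) = -512/15.
  So ∫_0^π (u')² dx = 50*π + 2*π + 128*π + 0 + 0 − 512/15 = -512/15 + 180*π.
||u||_{H^1}^2 = (-32/15 + 45*π/2) + (-512/15 + 180*π) = -544/15 + 405*π/2.


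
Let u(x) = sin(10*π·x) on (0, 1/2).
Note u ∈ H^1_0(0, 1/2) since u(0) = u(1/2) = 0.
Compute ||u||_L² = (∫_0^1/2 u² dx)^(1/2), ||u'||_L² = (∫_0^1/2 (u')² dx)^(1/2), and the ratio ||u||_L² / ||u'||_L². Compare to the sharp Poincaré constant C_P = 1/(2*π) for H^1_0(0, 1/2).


||u||_L² / ||u'||_L² = 1/(10*π) < C_P = 1/(2*π).

u(x) = sin(10*π·x), so u'(x) = 10*π*cos(10*π*x).
Writing u(x) = A·sin(kπx/L) with A = 1 and k = 5, use ∫_0^L sin²(kπx/L) dx = L/2 and ∫_0^L cos²(kπx/L) dx = L/2.
u² = 1·sin²(10*π·x) and (u')² = 100*π^2·cos²(10*π·x), and each of sin², cos² integrates to L/2 = 1/4 over (0, 1/2).
∫_0^1/2 u² dx = 1/4, so ||u||_L² = 1/2.
∫_0^1/2 (u')² dx = 25*π^2, so ||u'||_L² = 5*π.
Ratio ||u||_L² / ||u'||_L² = 1/(10*π).
Sharp Poincaré constant on H^1_0(0, 1/2) is C_P = L/π = 1/(2*π), achieved by sin(2*π·x).
This is the k = 5 harmonic; the ratio L/(kπ) is strictly less than C_P = L/π, consistent with the sharp inequality ||u||_L² ≤ C_P ||u'||_L².


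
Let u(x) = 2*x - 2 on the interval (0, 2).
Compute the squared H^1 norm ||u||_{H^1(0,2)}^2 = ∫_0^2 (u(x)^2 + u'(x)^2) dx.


||u||_{H^1}^2 = 32/3

The H^1 norm (squared) on an interval (0, L) is
  ||u||_{H^1}^2 = ∫_0^L u(x)^2 dx + ∫_0^L u'(x)^2 dx.
Compute u'(x) = 2.
Then u(x)^2 = 4*x**2 - 8*x + 4 and u'(x)^2 = 4.
Integrate each monomial from 0 to 2 using ∫_0^2 c·x^n dx = c·2^(n+1)/(n+1):
  ∫_0^2 u(x)^2 dx = ∫_0^2 (4*x^2 - 8*x + 4) dx. Term by term:
    ∫_0^2 4*x^2 dx = 32/3;  ∫_0^2 -8*x dx = -16;  ∫_0^2 4 dx = 8.
  Sum: 32/3 − 16 + 8 = 8/3.
  ∫_0^2 u'(x)^2 dx = ∫_0^2 (4) dx. Term by term:
    ∫_0^2 4 dx = 8.
Adding: ||u||_{H^1}^2 = 8/3 + 8 = 32/3.


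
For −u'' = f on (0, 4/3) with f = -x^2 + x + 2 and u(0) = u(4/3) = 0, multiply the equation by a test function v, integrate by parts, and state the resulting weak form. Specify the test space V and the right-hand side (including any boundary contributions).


V = H^1_0(0, 4/3) (so v(0) = v(4/3) = 0); weak form: ∫_0^4/3 u'v' dx = ∫_0^4/3 (-x^2 + x + 2) v dx for all v ∈ V.

Multiply both sides by a test function v and integrate from 0 to 4/3:
  ∫_0^4/3 −u''(x) v(x) dx = ∫_0^4/3 f(x) v(x) dx.
Integrate the LHS by parts once:
  ∫_0^4/3 −u'' v dx = −[u'(x) v(x)]_0^4/3 + ∫_0^4/3 u'(x) v'(x) dx.
Thus ∫_0^4/3 u'(x) v'(x) dx = ∫_0^4/3 f(x) v(x) dx + [u'(x) v(x)]_0^4/3.
Choose V so that boundary terms are either known or forced to vanish.
u is Dirichlet: u(0) = u(4/3) = 0. Let V = H^1_0(0, 4/3); then v(0) = v(4/3) = 0, and [u' v]_0^4/3 = 0.
Weak formulation: find u (satisfying any essential BC) such that ∫_0^4/3 u'(x) v'(x) dx = ∫_0^4/3 f v dx for all v ∈ V.
Substituting f(x) = -x^2 + x + 2, the right-hand side is ∫_0^4/3 (-x^2 + x + 2) v dx.


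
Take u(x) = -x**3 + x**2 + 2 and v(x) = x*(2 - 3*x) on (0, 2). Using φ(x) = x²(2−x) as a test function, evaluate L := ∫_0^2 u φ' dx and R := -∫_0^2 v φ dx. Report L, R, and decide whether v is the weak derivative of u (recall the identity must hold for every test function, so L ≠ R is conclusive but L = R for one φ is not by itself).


LHS = 16/5, RHS = 16/5. Yes, v = u' weakly.

u(x) = -x**3 + x**2 + 2, classical derivative u'(x) = -3*x**2 + 2*x.
φ(x) = x²(2−x), so φ'(x) = x*(4 - 3*x).
Note φ(0) = φ(2) = 0, so the boundary term u·φ vanishes.
LHS = ∫_0^2 u(x) φ'(x) dx = ∫_0^2 (3*x^5 - 7*x^4 + 4*x^3 - 6*x^2 + 8*x) dx. Term by term:
  ∫_0^2 3*x^5 dx = 32;  ∫_0^2 -7*x^4 dx = -224/5;  ∫_0^2 4*x^3 dx = 16;
  ∫_0^2 -6*x^2 dx = -16;  ∫_0^2 8*x dx = 16.
Sum: 32 − 224/5 + 16 − 16 + 16 = 16/5.
So LHS = 16/5.
∫_0^2 v(x) φ(x) dx = ∫_0^2 (3*x^5 - 8*x^4 + 4*x^3) dx. Term by term:
  ∫_0^2 3*x^5 dx = 32;  ∫_0^2 -8*x^4 dx = -256/5;  ∫_0^2 4*x^3 dx = 16.
Sum: 32 − 256/5 + 16 = -16/5.
So RHS = -∫_0^2 v(x) φ(x) dx = 16/5.
LHS = RHS, so the identity holds for this test φ.
Moreover u is smooth here and v(x) = u'(x) = -3*x**2 + 2*x pointwise, so the identity holds for every test function. Hence v is the weak derivative of u.


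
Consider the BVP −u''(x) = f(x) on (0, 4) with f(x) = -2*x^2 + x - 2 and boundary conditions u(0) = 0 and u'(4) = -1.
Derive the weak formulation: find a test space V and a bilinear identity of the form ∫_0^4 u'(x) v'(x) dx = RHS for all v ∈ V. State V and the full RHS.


V = {v ∈ H^1(0, 4) : v(0) = 0} (test functions vanish at x = 0 where u is specified); weak form: ∫_0^4 u'v' dx = ∫_0^4 (-2*x^2 + x - 2) v dx − v(4) for all v ∈ V.

Multiply both sides by a test function v and integrate from 0 to 4:
  ∫_0^4 −u''(x) v(x) dx = ∫_0^4 f(x) v(x) dx.
Integrate the LHS by parts once:
  ∫_0^4 −u'' v dx = −[u'(x) v(x)]_0^4 + ∫_0^4 u'(x) v'(x) dx.
Thus ∫_0^4 u'(x) v'(x) dx = ∫_0^4 f(x) v(x) dx + [u'(x) v(x)]_0^4.
Choose V so that boundary terms are either known or forced to vanish.
Mixed BC: u(0) = 0 (Dirichlet) and u'(4) = -1 (Neumann). Define V = {v ∈ H^1(0, 4) : v(0) = 0}. Then [u' v]_0^4 = u'(4)·v(4) − u'(0)·0 = − v(4).
Weak formulation: find u (satisfying any essential BC) such that ∫_0^4 u'(x) v'(x) dx = ∫_0^4 f v dx − v(4) for all v ∈ V (Dirichlet at 0 absorbed into V; Neumann datum at x = 4 contributes the boundary term).
Substituting f(x) = -2*x^2 + x - 2, the right-hand side is ∫_0^4 (-2*x^2 + x - 2) v dx − v(4).


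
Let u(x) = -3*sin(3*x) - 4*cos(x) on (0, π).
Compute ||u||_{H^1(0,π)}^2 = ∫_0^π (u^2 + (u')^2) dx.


||u||_{H^1(0,π)}^2 = 61*π

u'(x) = 4*sin(x) - 9*cos(3*x).
Expand u² and (u')² and integrate term by term on (0, π), using: for integers n ≥ 1, ∫_0^π sin²(nx) dx = ∫_0^π cos²(nx) dx = π/2; for n ≠ n', ∫_0^π sin(nx)sin(n'x) dx = ∫_0^π cos(nx)cos(n'x) dx = 0; and by product-to-sum, ∫_0^π sin(nx)cos(n'x) dx = ½∫_0^π [sin((n+n')x) + sin((n−n')x)] dx, which is 0 when n+n' is even and 2n/(n²−n'²) when n+n' is odd (it need not vanish on (0, π)).
  u² squared terms: (-4)²·∫cos(x)² dx = 16·π/2 = 8*π;  (-3)²·∫sin(3x)² dx = 9·π/2 = 9*π/2.
  u² cross terms: 2·(-4)·(-3)·∫cos(x)·sin(3x) dx = 24·(0) = 0.
  So ∫_0^π u² dx = 8*π + 9*π/2 + 0 = 25*π/2.
  (u')² squared terms: (-9)²·∫cos(3x)² dx = 81·π/2 = 81*π/2;  (4)²·∫sin(x)² dx = 16·π/2 = 8*π.
  (u')² cross terms: 2·(-9)·(4)·∫cos(3x)·sin(x) dx = -72·(0) = 0.
  So ∫_0^π (u')² dx = 81*π/2 + 8*π + 0 = 97*π/2.
||u||_{H^1}^2 = (25*π/2) + (97*π/2) = 61*π.


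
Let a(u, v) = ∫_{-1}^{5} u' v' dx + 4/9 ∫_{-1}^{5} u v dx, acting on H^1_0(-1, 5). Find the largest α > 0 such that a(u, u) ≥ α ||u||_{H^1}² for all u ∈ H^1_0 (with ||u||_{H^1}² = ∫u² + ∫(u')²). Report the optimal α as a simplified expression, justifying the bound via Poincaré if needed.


α = (π^2 + 16)/(π^2 + 36)

Coercivity of a(·,·) on H^1_0(-1, 5) means a(u, u) ≥ α ||u||_{H^1}² for every u ∈ H^1_0.
The interval has length L = 6, and Poincaré/coercivity depend only on L. Here a(u, u) = ∫(u')² + (4/9)·∫u².
Here 0 < c = 4/9 < 1. The condition a(u,u) ≥ α||u||_{H^1}² reads (1−α)∫(u')² ≥ (α−c)∫u². Any admissible α is ≤ 1 (rapidly oscillating u have ∫u²/∫(u')² → 0), and α = 1 would force 0 ≥ (1−c)∫u², impossible since c < 1; so 1−α > 0. By the sharp Poincaré inequality on H^1_0 of an interval of length L, ∫(u')² ≥ (π/L)²∫u² with equality for the first sine mode sin(π(x−x₀)/L) (x₀ the left endpoint), so the inequality holds for all u iff (1−α)(π/L)² ≥ α − c, i.e. α ≤ ((π/L)² + c)/((π/L)² + 1) = (1 + c(L/π)²)/(1 + (L/π)²). With (π/L)² = π^2/36 and c = 4/9, the largest admissible constant is α = ((π/L)² + c)/((π/L)² + 1).
Simplifying, α = (π^2 + 16)/(π^2 + 36).


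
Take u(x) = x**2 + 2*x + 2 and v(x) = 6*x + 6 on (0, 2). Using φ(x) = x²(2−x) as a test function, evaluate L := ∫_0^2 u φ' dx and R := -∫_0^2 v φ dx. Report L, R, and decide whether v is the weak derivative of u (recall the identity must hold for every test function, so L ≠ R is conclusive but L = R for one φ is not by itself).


LHS = -88/15, RHS = -88/5. No, v is not the weak derivative of u.

u(x) = x**2 + 2*x + 2, classical derivative u'(x) = 2*x + 2.
φ(x) = x²(2−x), so φ'(x) = x*(4 - 3*x).
Note φ(0) = φ(2) = 0, so the boundary term u·φ vanishes.
LHS = ∫_0^2 u(x) φ'(x) dx = ∫_0^2 (-3*x^4 - 2*x^3 + 2*x^2 + 8*x) dx. Term by term:
  ∫_0^2 -3*x^4 dx = -96/5;  ∫_0^2 -2*x^3 dx = -8;  ∫_0^2 2*x^2 dx = 16/3;
  ∫_0^2 8*x dx = 16.
Sum: -96/5 − 8 + 16/3 + 16 = -88/15.
So LHS = -88/15.
∫_0^2 v(x) φ(x) dx = ∫_0^2 (-6*x^4 + 6*x^3 + 12*x^2) dx. Term by term:
  ∫_0^2 -6*x^4 dx = -192/5;  ∫_0^2 6*x^3 dx = 24;  ∫_0^2 12*x^2 dx = 32.
Sum: -192/5 + 24 + 32 = 88/5.
So RHS = -∫_0^2 v(x) φ(x) dx = -88/5.
LHS − RHS = 176/15 ≠ 0, so the identity fails.
(For a valid weak derivative the identity must hold for EVERY test function, in particular this one. The failure shows v is NOT the weak derivative of u.)
Correct weak derivative would be u'(x) = 2*x + 2.


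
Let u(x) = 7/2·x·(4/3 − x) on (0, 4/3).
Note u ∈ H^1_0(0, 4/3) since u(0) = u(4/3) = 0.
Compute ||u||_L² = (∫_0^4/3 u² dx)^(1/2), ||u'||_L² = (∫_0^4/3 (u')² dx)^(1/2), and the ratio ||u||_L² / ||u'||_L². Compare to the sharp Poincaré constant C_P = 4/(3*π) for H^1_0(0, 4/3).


||u||_L² / ||u'||_L² = 2*sqrt(10)/15 < C_P = 4/(3*π).

u(x) = 7/2·x·(4/3 − x), so u'(x) = 14/3 - 7*x.
u(x) = 7/2·x·(4/3 − x) vanishes at x = 0 and x = 4/3, so u ∈ H^1_0(0, 4/3). Differentiate via the product rule and integrate the resulting polynomials term by term.
  ∫_0^4/3 u² dx = ∫_0^4/3 (49*x^4/4 - 98*x^3/3 + 196*x^2/9) dx. Term by term:
    ∫_0^4/3 49*x^4/4 dx = 12544/1215;  ∫_0^4/3 -98*x^3/3 dx = -6272/243;  ∫_0^4/3 196*x^2/9 dx = 12544/729.
  Sum: 12544/1215 − 6272/243 + 12544/729 = 6272/3645.
  ∫_0^4/3 (u')² dx = ∫_0^4/3 (49*x^2 - 196*x/3 + 196/9) dx. Term by term:
    ∫_0^4/3 49*x^2 dx = 3136/81;  ∫_0^4/3 -196*x/3 dx = -1568/27;  ∫_0^4/3 196/9 dx = 784/27.
  Sum: 3136/81 − 1568/27 + 784/27 = 784/81.
∫_0^4/3 u² dx = 6272/3645, so ||u||_L² = 56*sqrt(10)/135.
∫_0^4/3 (u')² dx = 784/81, so ||u'||_L² = 28/9.
Ratio ||u||_L² / ||u'||_L² = 2*sqrt(10)/15.
Sharp Poincaré constant on H^1_0(0, 4/3) is C_P = L/π = 4/(3*π), achieved by sin(3*π/4·x).
A polynomial bump cannot attain the sharp Poincaré constant (only the first sine eigenfunction does), so the ratio is strictly less than C_P, consistent with ||u||_L² ≤ C_P ||u'||_L².


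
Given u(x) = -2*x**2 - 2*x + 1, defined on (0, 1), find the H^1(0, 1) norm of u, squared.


||u||_{H^1}^2 = 287/15

The H^1 norm (squared) on an interval (0, L) is
  ||u||_{H^1}^2 = ∫_0^L u(x)^2 dx + ∫_0^L u'(x)^2 dx.
Compute u'(x) = -4*x - 2.
Then u(x)^2 = 4*x**4 + 8*x**3 - 4*x + 1 and u'(x)^2 = 16*x**2 + 16*x + 4.
Integrate each monomial from 0 to 1 using ∫_0^1 c·x^n dx = c·1^(n+1)/(n+1):
  ∫_0^1 u(x)^2 dx = ∫_0^1 (4*x^4 + 8*x^3 - 4*x + 1) dx. Term by term:
    ∫_0^1 4*x^4 dx = 4/5;  ∫_0^1 8*x^3 dx = 2;  ∫_0^1 -4*x dx = -2;
    ∫_0^1 1 dx = 1.
  Sum: 4/5 + 2 − 2 + 1 = 9/5.
  ∫_0^1 u'(x)^2 dx = ∫_0^1 (16*x^2 + 16*x + 4) dx. Term by term:
    ∫_0^1 16*x^2 dx = 16/3;  ∫_0^1 16*x dx = 8;  ∫_0^1 4 dx = 4.
  Sum: 16/3 + 8 + 4 = 52/3.
Adding: ||u||_{H^1}^2 = 9/5 + 52/3 = 287/15.


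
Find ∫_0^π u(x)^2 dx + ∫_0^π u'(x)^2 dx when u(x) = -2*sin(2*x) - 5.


||u||_{H^1(0,π)}^2 = 35*π

u'(x) = -4*cos(2*x).
Expand u² and (u')² and integrate term by term on (0, π), using: for integers n ≥ 1, ∫_0^π sin²(nx) dx = ∫_0^π cos²(nx) dx = π/2; for n ≠ n', ∫_0^π sin(nx)sin(n'x) dx = ∫_0^π cos(nx)cos(n'x) dx = 0; and by product-to-sum, ∫_0^π sin(nx)cos(n'x) dx = ½∫_0^π [sin((n+n')x) + sin((n−n')x)] dx, which is 0 when n+n' is even and 2n/(n²−n'²) when n+n' is odd (it need not vanish on (0, π)). For the constant mode: ∫_0^π 1 dx = π, ∫_0^π cos(nx) dx = 0, ∫_0^π sin(nx) dx = (1−(−1)^n)/n.
  u² squared terms: (-5)²·∫1 dx = 25·π = 25*π;  (-2)²·∫sin(2x)² dx = 4·π/2 = 2*π.
  u² cross terms: 2·(-5)·(-2)·∫1·sin(2x) dx = 20·(0) = 0.
  So ∫_0^π u² dx = 25*π + 2*π + 0 = 27*π.
  (u')² squared terms: (-4)²·∫cos(2x)² dx = 16·π/2 = 8*π.
  So ∫_0^π (u')² dx = 8*π.
||u||_{H^1}^2 = (27*π) + (8*π) = 35*π.


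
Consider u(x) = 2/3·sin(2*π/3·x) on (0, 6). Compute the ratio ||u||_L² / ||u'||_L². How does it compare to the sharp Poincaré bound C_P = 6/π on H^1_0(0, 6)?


||u||_L² / ||u'||_L² = 3/(2*π) < C_P = 6/π.

u(x) = 2/3·sin(2*π/3·x), so u'(x) = 4*π*cos(2*π*x/3)/9.
Writing u(x) = A·sin(kπx/L) with A = 2/3 and k = 4, use ∫_0^L sin²(kπx/L) dx = L/2 and ∫_0^L cos²(kπx/L) dx = L/2.
u² = 4/9·sin²(2*π/3·x) and (u')² = 16*π^2/81·cos²(2*π/3·x), and each of sin², cos² integrates to L/2 = 3 over (0, 6).
∫_0^6 u² dx = 4/3, so ||u||_L² = 2*sqrt(3)/3.
∫_0^6 (u')² dx = 16*π^2/27, so ||u'||_L² = 4*sqrt(3)*π/9.
Ratio ||u||_L² / ||u'||_L² = 3/(2*π).
Sharp Poincaré constant on H^1_0(0, 6) is C_P = L/π = 6/π, achieved by sin(π/6·x).
This is the k = 4 harmonic; the ratio L/(kπ) is strictly less than C_P = L/π, consistent with the sharp inequality ||u||_L² ≤ C_P ||u'||_L².


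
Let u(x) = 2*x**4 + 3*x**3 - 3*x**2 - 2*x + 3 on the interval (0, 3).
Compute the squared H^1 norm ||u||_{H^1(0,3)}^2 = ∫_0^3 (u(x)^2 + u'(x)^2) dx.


||u||_{H^1}^2 = 1730139/35

The H^1 norm (squared) on an interval (0, L) is
  ||u||_{H^1}^2 = ∫_0^L u(x)^2 dx + ∫_0^L u'(x)^2 dx.
Compute u'(x) = 8*x**3 + 9*x**2 - 6*x - 2.
Then u(x)^2 = 4*x**8 + 12*x**7 - 3*x**6 - 26*x**5 + 9*x**4 + 30*x**3 - 14*x**2 - 12*x + 9 and u'(x)^2 = 64*x**6 + 144*x**5 - 15*x**4 - 140*x**3 + 24*x + 4.
Integrate each monomial from 0 to 3 using ∫_0^3 c·x^n dx = c·3^(n+1)/(n+1):
  ∫_0^3 u(x)^2 dx = ∫_0^3 (4*x^8 + 12*x^7 - 3*x^6 - 26*x^5 + 9*x^4 + 30*x^3 - 14*x^2 - 12*x + 9) dx. Term by term:
    ∫_0^3 4*x^8 dx = 8748;  ∫_0^3 12*x^7 dx = 19683/2;  ∫_0^3 -3*x^6 dx = -6561/7;
    ∫_0^3 -26*x^5 dx = -3159;  ∫_0^3 9*x^4 dx = 2187/5;  ∫_0^3 30*x^3 dx = 1215/2;
    ∫_0^3 -14*x^2 dx = -126;  ∫_0^3 -12*x dx = -54;  ∫_0^3 9 dx = 27.
  Sum: 8748 + 19683/2 − 6561/7 − 3159 + 2187/5 + 1215/2 − 126 − 54 + 27 = 538479/35.
  ∫_0^3 u'(x)^2 dx = ∫_0^3 (64*x^6 + 144*x^5 - 15*x^4 - 140*x^3 + 24*x + 4) dx. Term by term:
    ∫_0^3 64*x^6 dx = 139968/7;  ∫_0^3 144*x^5 dx = 17496;  ∫_0^3 -15*x^4 dx = -729;
    ∫_0^3 -140*x^3 dx = -2835;  ∫_0^3 24*x dx = 108;  ∫_0^3 4 dx = 12.
  Sum: 139968/7 + 17496 − 729 − 2835 + 108 + 12 = 238332/7.
Adding: ||u||_{H^1}^2 = 538479/35 + 238332/7 = 1730139/35.


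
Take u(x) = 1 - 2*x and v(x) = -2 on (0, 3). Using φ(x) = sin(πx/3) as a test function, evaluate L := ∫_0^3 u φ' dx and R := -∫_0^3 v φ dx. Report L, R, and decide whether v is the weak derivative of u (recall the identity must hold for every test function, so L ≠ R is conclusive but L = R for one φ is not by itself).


LHS = 12/π, RHS = 12/π. Yes, v = u' weakly.

u(x) = 1 - 2*x, classical derivative u'(x) = -2.
φ(x) = sin(πx/3), so φ'(x) = π*cos(π*x/3)/3.
Note φ(0) = φ(3) = 0, so the boundary term u·φ vanishes.
LHS = ∫_0^3 u(x) φ'(x) dx = ∫_0^3 (-2*π*x*cos(π*x/3)/3 + π*cos(π*x/3)/3) dx. Term by term:
  ∫_0^3 π*cos(π*x/3)/3 dx = 0;  ∫_0^3 -2*π*x*cos(π*x/3)/3 dx = 12/π.
Sum: 0 + 12/π = 12/π.
So LHS = 12/π.
∫_0^3 v(x) φ(x) dx = ∫_0^3 (-2*sin(π*x/3)) dx. Term by term:
  ∫_0^3 -2*sin(π*x/3) dx = -12/π.
So RHS = -∫_0^3 v(x) φ(x) dx = 12/π.
LHS = RHS, so the identity holds for this test φ.
Moreover u is smooth here and v(x) = u'(x) = -2 pointwise, so the identity holds for every test function. Hence v is the weak derivative of u.


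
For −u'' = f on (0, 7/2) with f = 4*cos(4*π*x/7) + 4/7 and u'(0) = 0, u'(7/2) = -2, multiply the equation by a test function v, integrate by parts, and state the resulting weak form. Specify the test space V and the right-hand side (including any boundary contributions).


V = H^1(0, 7/2) (v unrestricted at boundary; u is determined up to an additive constant); weak form: ∫_0^7/2 u'v' dx = ∫_0^7/2 (4*cos(4*π*x/7) + 4/7) v dx − 2·v(7/2) for all v ∈ V.

Multiply both sides by a test function v and integrate from 0 to 7/2:
  ∫_0^7/2 −u''(x) v(x) dx = ∫_0^7/2 f(x) v(x) dx.
Integrate the LHS by parts once:
  ∫_0^7/2 −u'' v dx = −[u'(x) v(x)]_0^7/2 + ∫_0^7/2 u'(x) v'(x) dx.
Thus ∫_0^7/2 u'(x) v'(x) dx = ∫_0^7/2 f(x) v(x) dx + [u'(x) v(x)]_0^7/2.
Choose V so that boundary terms are either known or forced to vanish.
u has inhomogeneous Neumann u'(0) = 0, u'(7/2) = -2. [u' v]_0^7/2 = (-2)·v(7/2) − (0)·v(0) = − 2·v(7/2). Take V = H^1(0, 7/2); boundary term becomes part of RHS.
Weak formulation: find u (satisfying any essential BC) such that ∫_0^7/2 u'(x) v'(x) dx = ∫_0^7/2 f v dx − 2·v(7/2) for all v ∈ V (Neumann data are natural BCs: they enter the RHS as boundary terms).
Substituting f(x) = 4*cos(4*π*x/7) + 4/7, the right-hand side is ∫_0^7/2 (4*cos(4*π*x/7) + 4/7) v dx − 2·v(7/2).
Compatibility check (pure Neumann): taking v ≡ 1 ∈ V gives 0 = ∫_0^7/2 f dx + (-2) − (0), i.e. ∫_0^7/2 f dx must equal u'(0) − u'(7/2) = 2. Indeed ∫_0^7/2 (4*cos(4*π*x/7) + 4/7) dx = 2, so the data are compatible. The solution is then unique only up to an additive constant (fix it e.g. by requiring ∫_0^7/2 u dx = 0).


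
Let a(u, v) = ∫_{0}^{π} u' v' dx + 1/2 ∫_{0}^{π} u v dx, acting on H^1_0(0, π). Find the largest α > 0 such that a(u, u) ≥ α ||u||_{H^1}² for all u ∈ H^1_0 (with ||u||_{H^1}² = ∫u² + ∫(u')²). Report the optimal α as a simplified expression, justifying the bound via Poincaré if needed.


α = 3/4

Coercivity of a(·,·) on H^1_0(0, π) means a(u, u) ≥ α ||u||_{H^1}² for every u ∈ H^1_0.
The interval has length L = π, and Poincaré/coercivity depend only on L. Here a(u, u) = ∫(u')² + (1/2)·∫u².
Here 0 < c = 1/2 < 1. The condition a(u,u) ≥ α||u||_{H^1}² reads (1−α)∫(u')² ≥ (α−c)∫u². Any admissible α is ≤ 1 (rapidly oscillating u have ∫u²/∫(u')² → 0), and α = 1 would force 0 ≥ (1−c)∫u², impossible since c < 1; so 1−α > 0. By the sharp Poincaré inequality on H^1_0 of an interval of length L, ∫(u')² ≥ (π/L)²∫u² with equality for the first sine mode sin(π(x−x₀)/L) (x₀ the left endpoint), so the inequality holds for all u iff (1−α)(π/L)² ≥ α − c, i.e. α ≤ ((π/L)² + c)/((π/L)² + 1) = (1 + c(L/π)²)/(1 + (L/π)²). With (π/L)² = 1 and c = 1/2, the largest admissible constant is α = ((π/L)² + c)/((π/L)² + 1).
Simplifying, α = 3/4.


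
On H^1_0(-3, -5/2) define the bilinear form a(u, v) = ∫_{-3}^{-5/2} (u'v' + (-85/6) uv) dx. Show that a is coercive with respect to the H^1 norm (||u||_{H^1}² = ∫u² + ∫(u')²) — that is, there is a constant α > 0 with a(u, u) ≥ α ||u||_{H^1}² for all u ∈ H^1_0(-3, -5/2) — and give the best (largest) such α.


α = (-85 + 24*π^2)/(6*(1 + 4*π^2))

Coercivity of a(·,·) on H^1_0(-3, -5/2) means a(u, u) ≥ α ||u||_{H^1}² for every u ∈ H^1_0.
The interval has length L = 1/2, and Poincaré/coercivity depend only on L. Here a(u, u) = ∫(u')² + (-85/6)·∫u².
Here c = -85/6 < 0 with |c| < (π/L)² = 4*π^2, so coercivity still holds. The condition a(u,u) ≥ α||u||_{H^1}² reads (1−α)∫(u')² ≥ (α−c)∫u². Any admissible α is ≤ 1 (rapidly oscillating u have ∫u²/∫(u')² → 0), and α = 1 would force 0 ≥ (1−c)∫u², impossible since c < 1; so 1−α > 0. By the sharp Poincaré inequality on H^1_0 of an interval of length L, ∫(u')² ≥ (π/L)²∫u² with equality for the first sine mode sin(π(x−x₀)/L) (x₀ the left endpoint), so the inequality holds for all u iff (1−α)(π/L)² ≥ α − c, i.e. α ≤ ((π/L)² + c)/((π/L)² + 1) = (1 + c(L/π)²)/(1 + (L/π)²). (Direct route, valid since c ≤ 0: Poincaré gives c∫u² ≥ c(L/π)²∫(u')², so a(u,u) ≥ (1 + c(L/π)²)∫(u')², while ||u||_{H^1}² ≤ (1 + (L/π)²)∫(u')²; dividing yields the same α.) With (π/L)² = 4*π^2 and c = -85/6, the largest admissible constant is α = ((π/L)² + c)/((π/L)² + 1).
Simplifying, α = (-85 + 24*π^2)/(6*(1 + 4*π^2)).


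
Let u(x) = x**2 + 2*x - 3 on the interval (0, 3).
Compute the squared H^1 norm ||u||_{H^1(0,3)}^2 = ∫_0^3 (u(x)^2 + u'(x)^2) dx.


||u||_{H^1}^2 = 843/5

The H^1 norm (squared) on an interval (0, L) is
  ||u||_{H^1}^2 = ∫_0^L u(x)^2 dx + ∫_0^L u'(x)^2 dx.
Compute u'(x) = 2*x + 2.
Then u(x)^2 = x**4 + 4*x**3 - 2*x**2 - 12*x + 9 and u'(x)^2 = 4*x**2 + 8*x + 4.
Integrate each monomial from 0 to 3 using ∫_0^3 c·x^n dx = c·3^(n+1)/(n+1):
  ∫_0^3 u(x)^2 dx = ∫_0^3 (x^4 + 4*x^3 - 2*x^2 - 12*x + 9) dx. Term by term:
    ∫_0^3 x^4 dx = 243/5;  ∫_0^3 4*x^3 dx = 81;  ∫_0^3 -2*x^2 dx = -18;
    ∫_0^3 -12*x dx = -54;  ∫_0^3 9 dx = 27.
  Sum: 243/5 + 81 − 18 − 54 + 27 = 423/5.
  ∫_0^3 u'(x)^2 dx = ∫_0^3 (4*x^2 + 8*x + 4) dx. Term by term:
    ∫_0^3 4*x^2 dx = 36;  ∫_0^3 8*x dx = 36;  ∫_0^3 4 dx = 12.
  Sum: 36 + 36 + 12 = 84.
Adding: ||u||_{H^1}^2 = 423/5 + 84 = 843/5.


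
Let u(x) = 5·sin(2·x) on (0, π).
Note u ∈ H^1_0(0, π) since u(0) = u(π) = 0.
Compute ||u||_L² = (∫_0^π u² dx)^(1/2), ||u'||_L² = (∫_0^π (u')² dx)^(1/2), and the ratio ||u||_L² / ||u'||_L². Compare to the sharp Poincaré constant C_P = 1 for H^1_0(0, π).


||u||_L² / ||u'||_L² = 1/2 < C_P = 1.

u(x) = 5·sin(2·x), so u'(x) = 10*cos(2*x).
Writing u(x) = A·sin(kπx/L) with A = 5 and k = 2, use ∫_0^L sin²(kπx/L) dx = L/2 and ∫_0^L cos²(kπx/L) dx = L/2.
u² = 25·sin²(2·x) and (u')² = 100·cos²(2·x), and each of sin², cos² integrates to L/2 = π/2 over (0, π).
∫_0^π u² dx = 25*π/2, so ||u||_L² = 5*sqrt(2)*sqrt(π)/2.
∫_0^π (u')² dx = 50*π, so ||u'||_L² = 5*sqrt(2)*sqrt(π).
Ratio ||u||_L² / ||u'||_L² = 1/2.
Sharp Poincaré constant on H^1_0(0, π) is C_P = L/π = 1, achieved by sin(x).
This is the k = 2 harmonic; the ratio L/(kπ) is strictly less than C_P = L/π, consistent with the sharp inequality ||u||_L² ≤ C_P ||u'||_L².


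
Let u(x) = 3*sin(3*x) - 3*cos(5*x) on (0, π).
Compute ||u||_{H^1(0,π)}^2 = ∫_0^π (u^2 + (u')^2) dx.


||u||_{H^1(0,π)}^2 = 162*π

u'(x) = 15*sin(5*x) + 9*cos(3*x).
Expand u² and (u')² and integrate term by term on (0, π), using: for integers n ≥ 1, ∫_0^π sin²(nx) dx = ∫_0^π cos²(nx) dx = π/2; for n ≠ n', ∫_0^π sin(nx)sin(n'x) dx = ∫_0^π cos(nx)cos(n'x) dx = 0; and by product-to-sum, ∫_0^π sin(nx)cos(n'x) dx = ½∫_0^π [sin((n+n')x) + sin((n−n')x)] dx, which is 0 when n+n' is even and 2n/(n²−n'²) when n+n' is odd (it need not vanish on (0, π)).
  u² squared terms: (-3)²·∫cos(5x)² dx = 9·π/2 = 9*π/2;  (3)²·∫sin(3x)² dx = 9·π/2 = 9*π/2.
  u² cross terms: 2·(-3)·(3)·∫cos(5x)·sin(3x) dx = -18·(0) = 0.
  So ∫_0^π u² dx = 9*π/2 + 9*π/2 + 0 = 9*π.
  (u')² squared terms: (9)²·∫cos(3x)² dx = 81·π/2 = 81*π/2;  (15)²·∫sin(5x)² dx = 225·π/2 = 225*π/2.
  (u')² cross terms: 2·(9)·(15)·∫cos(3x)·sin(5x) dx = 270·(0) = 0.
  So ∫_0^π (u')² dx = 81*π/2 + 225*π/2 + 0 = 153*π.
||u||_{H^1}^2 = (9*π) + (153*π) = 162*π.


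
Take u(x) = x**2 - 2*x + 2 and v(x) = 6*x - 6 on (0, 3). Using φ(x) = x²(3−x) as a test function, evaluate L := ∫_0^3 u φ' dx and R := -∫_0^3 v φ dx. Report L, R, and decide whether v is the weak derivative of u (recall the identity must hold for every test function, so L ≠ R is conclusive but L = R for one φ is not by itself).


LHS = -54/5, RHS = -162/5. No, v is not the weak derivative of u.

u(x) = x**2 - 2*x + 2, classical derivative u'(x) = 2*x - 2.
φ(x) = x²(3−x), so φ'(x) = 3*x*(2 - x).
Note φ(0) = φ(3) = 0, so the boundary term u·φ vanishes.
LHS = ∫_0^3 u(x) φ'(x) dx = ∫_0^3 (-3*x^4 + 12*x^3 - 18*x^2 + 12*x) dx. Term by term:
  ∫_0^3 -3*x^4 dx = -729/5;  ∫_0^3 12*x^3 dx = 243;  ∫_0^3 -18*x^2 dx = -162;
  ∫_0^3 12*x dx = 54.
Sum: -729/5 + 243 − 162 + 54 = -54/5.
So LHS = -54/5.
∫_0^3 v(x) φ(x) dx = ∫_0^3 (-6*x^4 + 24*x^3 - 18*x^2) dx. Term by term:
  ∫_0^3 -6*x^4 dx = -1458/5;  ∫_0^3 24*x^3 dx = 486;  ∫_0^3 -18*x^2 dx = -162.
Sum: -1458/5 + 486 − 162 = 162/5.
So RHS = -∫_0^3 v(x) φ(x) dx = -162/5.
LHS − RHS = 108/5 ≠ 0, so the identity fails.
(For a valid weak derivative the identity must hold for EVERY test function, in particular this one. The failure shows v is NOT the weak derivative of u.)
Correct weak derivative would be u'(x) = 2*x - 2.


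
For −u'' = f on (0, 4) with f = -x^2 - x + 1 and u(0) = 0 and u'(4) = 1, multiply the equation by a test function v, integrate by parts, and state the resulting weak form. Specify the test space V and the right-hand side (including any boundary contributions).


V = {v ∈ H^1(0, 4) : v(0) = 0} (test functions vanish at x = 0 where u is specified); weak form: ∫_0^4 u'v' dx = ∫_0^4 (-x^2 - x + 1) v dx + v(4) for all v ∈ V.

Multiply both sides by a test function v and integrate from 0 to 4:
  ∫_0^4 −u''(x) v(x) dx = ∫_0^4 f(x) v(x) dx.
Integrate the LHS by parts once:
  ∫_0^4 −u'' v dx = −[u'(x) v(x)]_0^4 + ∫_0^4 u'(x) v'(x) dx.
Thus ∫_0^4 u'(x) v'(x) dx = ∫_0^4 f(x) v(x) dx + [u'(x) v(x)]_0^4.
Choose V so that boundary terms are either known or forced to vanish.
Mixed BC: u(0) = 0 (Dirichlet) and u'(4) = 1 (Neumann). Define V = {v ∈ H^1(0, 4) : v(0) = 0}. Then [u' v]_0^4 = u'(4)·v(4) − u'(0)·0 = v(4).
Weak formulation: find u (satisfying any essential BC) such that ∫_0^4 u'(x) v'(x) dx = ∫_0^4 f v dx + v(4) for all v ∈ V (Dirichlet at 0 absorbed into V; Neumann datum at x = 4 contributes the boundary term).
Substituting f(x) = -x^2 - x + 1, the right-hand side is ∫_0^4 (-x^2 - x + 1) v dx + v(4).


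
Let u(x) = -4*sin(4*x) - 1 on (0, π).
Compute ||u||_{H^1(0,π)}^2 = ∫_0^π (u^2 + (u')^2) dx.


||u||_{H^1(0,π)}^2 = 137*π

u'(x) = -16*cos(4*x).
Expand u² and (u')² and integrate term by term on (0, π), using: for integers n ≥ 1, ∫_0^π sin²(nx) dx = ∫_0^π cos²(nx) dx = π/2; for n ≠ n', ∫_0^π sin(nx)sin(n'x) dx = ∫_0^π cos(nx)cos(n'x) dx = 0; and by product-to-sum, ∫_0^π sin(nx)cos(n'x) dx = ½∫_0^π [sin((n+n')x) + sin((n−n')x)] dx, which is 0 when n+n' is even and 2n/(n²−n'²) when n+n' is odd (it need not vanish on (0, π)). For the constant mode: ∫_0^π 1 dx = π, ∫_0^π cos(nx) dx = 0, ∫_0^π sin(nx) dx = (1−(−1)^n)/n.
  u² squared terms: (-1)²·∫1 dx = 1·π = π;  (-4)²·∫sin(4x)² dx = 16·π/2 = 8*π.
  u² cross terms: 2·(-1)·(-4)·∫1·sin(4x) dx = 8·(0) = 0.
  So ∫_0^π u² dx = π + 8*π + 0 = 9*π.
  (u')² squared terms: (-16)²·∫cos(4x)² dx = 256·π/2 = 128*π.
  So ∫_0^π (u')² dx = 128*π.
||u||_{H^1}^2 = (9*π) + (128*π) = 137*π.


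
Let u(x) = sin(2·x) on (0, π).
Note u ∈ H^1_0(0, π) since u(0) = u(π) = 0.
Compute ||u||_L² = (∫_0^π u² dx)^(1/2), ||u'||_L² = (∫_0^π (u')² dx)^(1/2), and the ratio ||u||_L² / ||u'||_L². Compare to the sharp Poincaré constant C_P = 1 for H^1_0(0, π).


||u||_L² / ||u'||_L² = 1/2 < C_P = 1.

u(x) = sin(2·x), so u'(x) = 2*cos(2*x).
Writing u(x) = A·sin(kπx/L) with A = 1 and k = 2, use ∫_0^L sin²(kπx/L) dx = L/2 and ∫_0^L cos²(kπx/L) dx = L/2.
u² = 1·sin²(2·x) and (u')² = 4·cos²(2·x), and each of sin², cos² integrates to L/2 = π/2 over (0, π).
∫_0^π u² dx = π/2, so ||u||_L² = sqrt(2)*sqrt(π)/2.
∫_0^π (u')² dx = 2*π, so ||u'||_L² = sqrt(2)*sqrt(π).
Ratio ||u||_L² / ||u'||_L² = 1/2.
Sharp Poincaré constant on H^1_0(0, π) is C_P = L/π = 1, achieved by sin(x).
This is the k = 2 harmonic; the ratio L/(kπ) is strictly less than C_P = L/π, consistent with the sharp inequality ||u||_L² ≤ C_P ||u'||_L².


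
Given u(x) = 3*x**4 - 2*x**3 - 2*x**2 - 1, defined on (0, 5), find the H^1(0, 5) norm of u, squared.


||u||_{H^1}^2 = 105045835/42

The H^1 norm (squared) on an interval (0, L) is
  ||u||_{H^1}^2 = ∫_0^L u(x)^2 dx + ∫_0^L u'(x)^2 dx.
Compute u'(x) = 12*x**3 - 6*x**2 - 4*x.
Then u(x)^2 = 9*x**8 - 12*x**7 - 8*x**6 + 8*x**5 - 2*x**4 + 4*x**3 + 4*x**2 + 1 and u'(x)^2 = 144*x**6 - 144*x**5 - 60*x**4 + 48*x**3 + 16*x**2.
Integrate each monomial from 0 to 5 using ∫_0^5 c·x^n dx = c·5^(n+1)/(n+1):
  ∫_0^5 u(x)^2 dx = ∫_0^5 (9*x^8 - 12*x^7 - 8*x^6 + 8*x^5 - 2*x^4 + 4*x^3 + 4*x^2 + 1) dx. Term by term:
    ∫_0^5 9*x^8 dx = 1953125;  ∫_0^5 -12*x^7 dx = -1171875/2;  ∫_0^5 -8*x^6 dx = -625000/7;
    ∫_0^5 8*x^5 dx = 62500/3;  ∫_0^5 -2*x^4 dx = -1250;  ∫_0^5 4*x^3 dx = 625;
    ∫_0^5 4*x^2 dx = 500/3;  ∫_0^5 1 dx = 5.
  Sum: 1953125 − 1171875/2 − 625000/7 + 62500/3 − 1250 + 625 + 500/3 + 5 = 18175945/14.
  ∫_0^5 u'(x)^2 dx = ∫_0^5 (144*x^6 - 144*x^5 - 60*x^4 + 48*x^3 + 16*x^2) dx. Term by term:
    ∫_0^5 144*x^6 dx = 11250000/7;  ∫_0^5 -144*x^5 dx = -375000;  ∫_0^5 -60*x^4 dx = -37500;
    ∫_0^5 48*x^3 dx = 7500;  ∫_0^5 16*x^2 dx = 2000/3.
  Sum: 11250000/7 − 375000 − 37500 + 7500 + 2000/3 = 25259000/21.
Adding: ||u||_{H^1}^2 = 18175945/14 + 25259000/21 = 105045835/42.


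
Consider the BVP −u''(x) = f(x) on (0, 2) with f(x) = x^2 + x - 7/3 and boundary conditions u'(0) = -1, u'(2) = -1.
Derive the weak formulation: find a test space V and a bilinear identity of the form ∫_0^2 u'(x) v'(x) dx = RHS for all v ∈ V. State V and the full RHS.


V = H^1(0, 2) (v unrestricted at boundary; u is determined up to an additive constant); weak form: ∫_0^2 u'v' dx = ∫_0^2 (x^2 + x - 7/3) v dx − v(2) + v(0) for all v ∈ V.

Multiply both sides by a test function v and integrate from 0 to 2:
  ∫_0^2 −u''(x) v(x) dx = ∫_0^2 f(x) v(x) dx.
Integrate the LHS by parts once:
  ∫_0^2 −u'' v dx = −[u'(x) v(x)]_0^2 + ∫_0^2 u'(x) v'(x) dx.
Thus ∫_0^2 u'(x) v'(x) dx = ∫_0^2 f(x) v(x) dx + [u'(x) v(x)]_0^2.
Choose V so that boundary terms are either known or forced to vanish.
u has inhomogeneous Neumann u'(0) = -1, u'(2) = -1. [u' v]_0^2 = (-1)·v(2) − (-1)·v(0) = − v(2) + v(0). Take V = H^1(0, 2); boundary term becomes part of RHS.
Weak formulation: find u (satisfying any essential BC) such that ∫_0^2 u'(x) v'(x) dx = ∫_0^2 f v dx − v(2) + v(0) for all v ∈ V (Neumann data are natural BCs: they enter the RHS as boundary terms).
Substituting f(x) = x^2 + x - 7/3, the right-hand side is ∫_0^2 (x^2 + x - 7/3) v dx − v(2) + v(0).
Compatibility check (pure Neumann): taking v ≡ 1 ∈ V gives 0 = ∫_0^2 f dx + (-1) − (-1), i.e. ∫_0^2 f dx must equal u'(0) − u'(2) = 0. Indeed ∫_0^2 (x^2 + x - 7/3) dx = 0, so the data are compatible. The solution is then unique only up to an additive constant (fix it e.g. by requiring ∫_0^2 u dx = 0).


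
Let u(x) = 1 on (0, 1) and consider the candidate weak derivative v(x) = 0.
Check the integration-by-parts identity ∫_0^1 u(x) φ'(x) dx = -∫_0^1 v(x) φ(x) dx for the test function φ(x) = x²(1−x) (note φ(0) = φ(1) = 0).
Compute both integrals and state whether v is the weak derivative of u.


LHS = 0, RHS = 0. Yes, v = u' weakly.

u(x) = 1, classical derivative u'(x) = 0.
φ(x) = x²(1−x), so φ'(x) = x*(2 - 3*x).
Note φ(0) = φ(1) = 0, so the boundary term u·φ vanishes.
LHS = ∫_0^1 u(x) φ'(x) dx = ∫_0^1 (-3*x^2 + 2*x) dx. Term by term:
  ∫_0^1 -3*x^2 dx = -1;  ∫_0^1 2*x dx = 1.
Sum: -1 + 1 = 0.
So LHS = 0.
∫_0^1 v(x) φ(x) dx = ∫_0^1 (0) dx. Term by term:
  ∫_0^1 0 dx = 0.
So RHS = -∫_0^1 v(x) φ(x) dx = 0.
LHS = RHS, so the identity holds for this test φ.
Moreover u is smooth here and v(x) = u'(x) = 0 pointwise, so the identity holds for every test function. Hence v is the weak derivative of u.


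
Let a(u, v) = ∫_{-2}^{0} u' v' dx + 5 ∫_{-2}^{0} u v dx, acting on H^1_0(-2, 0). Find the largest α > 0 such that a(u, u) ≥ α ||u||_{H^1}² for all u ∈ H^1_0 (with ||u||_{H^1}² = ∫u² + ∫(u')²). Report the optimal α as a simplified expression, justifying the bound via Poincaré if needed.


α = 1

Coercivity of a(·,·) on H^1_0(-2, 0) means a(u, u) ≥ α ||u||_{H^1}² for every u ∈ H^1_0.
The interval has length L = 2, and Poincaré/coercivity depend only on L. Here a(u, u) = ∫(u')² + (5)·∫u².
Here c = 5 ≥ 1, so a(u,u) = ∫(u')² + c∫u² ≥ ∫(u')² + ∫u² = ||u||_{H^1}², i.e. α = 1 works. No larger α is possible: a(u,u) ≥ α||u||_{H^1}² means (1−α)∫(u')² ≥ (α−c)∫u², and for the modes u_n = sin(nπ(x−x₀)/L) (x₀ the left endpoint) one has ∫u_n²/∫(u_n')² = (L/(nπ))² → 0, so a(u_n,u_n)/||u_n||_{H^1}² → 1. Hence the optimal constant is α = 1.
Therefore α = 1.


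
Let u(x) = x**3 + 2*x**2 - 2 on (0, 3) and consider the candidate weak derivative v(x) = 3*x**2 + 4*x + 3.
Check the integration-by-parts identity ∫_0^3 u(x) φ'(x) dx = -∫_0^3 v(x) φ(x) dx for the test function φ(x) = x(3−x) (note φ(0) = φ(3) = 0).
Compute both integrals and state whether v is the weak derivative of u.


LHS = -1269/20, RHS = -1539/20. No, v is not the weak derivative of u.

u(x) = x**3 + 2*x**2 - 2, classical derivative u'(x) = 3*x**2 + 4*x.
φ(x) = x(3−x), so φ'(x) = 3 - 2*x.
Note φ(0) = φ(3) = 0, so the boundary term u·φ vanishes.
LHS = ∫_0^3 u(x) φ'(x) dx = ∫_0^3 (-2*x^4 - x^3 + 6*x^2 + 4*x - 6) dx. Term by term:
  ∫_0^3 -2*x^4 dx = -486/5;  ∫_0^3 -x^3 dx = -81/4;  ∫_0^3 6*x^2 dx = 54;
  ∫_0^3 4*x dx = 18;  ∫_0^3 -6 dx = -18.
Sum: -486/5 − 81/4 + 54 + 18 − 18 = -1269/20.
So LHS = -1269/20.
∫_0^3 v(x) φ(x) dx = ∫_0^3 (-3*x^4 + 5*x^3 + 9*x^2 + 9*x) dx. Term by term:
  ∫_0^3 -3*x^4 dx = -729/5;  ∫_0^3 5*x^3 dx = 405/4;  ∫_0^3 9*x^2 dx = 81;
  ∫_0^3 9*x dx = 81/2.
Sum: -729/5 + 405/4 + 81 + 81/2 = 1539/20.
So RHS = -∫_0^3 v(x) φ(x) dx = -1539/20.
LHS − RHS = 27/2 ≠ 0, so the identity fails.
(For a valid weak derivative the identity must hold for EVERY test function, in particular this one. The failure shows v is NOT the weak derivative of u.)
Correct weak derivative would be u'(x) = 3*x**2 + 4*x.


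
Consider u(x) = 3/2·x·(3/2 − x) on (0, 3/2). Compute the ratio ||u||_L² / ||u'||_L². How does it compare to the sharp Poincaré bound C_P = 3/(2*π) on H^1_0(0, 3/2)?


||u||_L² / ||u'||_L² = 3*sqrt(10)/20 < C_P = 3/(2*π).

u(x) = 3/2·x·(3/2 − x), so u'(x) = 9/4 - 3*x.
u(x) = 3/2·x·(3/2 − x) vanishes at x = 0 and x = 3/2, so u ∈ H^1_0(0, 3/2). Differentiate via the product rule and integrate the resulting polynomials term by term.
  ∫_0^3/2 u² dx = ∫_0^3/2 (9*x^4/4 - 27*x^3/4 + 81*x^2/16) dx. Term by term:
    ∫_0^3/2 9*x^4/4 dx = 2187/640;  ∫_0^3/2 -27*x^3/4 dx = -2187/256;  ∫_0^3/2 81*x^2/16 dx = 729/128.
  Sum: 2187/640 − 2187/256 + 729/128 = 729/1280.
  ∫_0^3/2 (u')² dx = ∫_0^3/2 (9*x^2 - 27*x/2 + 81/16) dx. Term by term:
    ∫_0^3/2 9*x^2 dx = 81/8;  ∫_0^3/2 -27*x/2 dx = -243/16;  ∫_0^3/2 81/16 dx = 243/32.
  Sum: 81/8 − 243/16 + 243/32 = 81/32.
∫_0^3/2 u² dx = 729/1280, so ||u||_L² = 27*sqrt(5)/80.
∫_0^3/2 (u')² dx = 81/32, so ||u'||_L² = 9*sqrt(2)/8.
Ratio ||u||_L² / ||u'||_L² = 3*sqrt(10)/20.
Sharp Poincaré constant on H^1_0(0, 3/2) is C_P = L/π = 3/(2*π), achieved by sin(2*π/3·x).
A polynomial bump cannot attain the sharp Poincaré constant (only the first sine eigenfunction does), so the ratio is strictly less than C_P, consistent with ||u||_L² ≤ C_P ||u'||_L².


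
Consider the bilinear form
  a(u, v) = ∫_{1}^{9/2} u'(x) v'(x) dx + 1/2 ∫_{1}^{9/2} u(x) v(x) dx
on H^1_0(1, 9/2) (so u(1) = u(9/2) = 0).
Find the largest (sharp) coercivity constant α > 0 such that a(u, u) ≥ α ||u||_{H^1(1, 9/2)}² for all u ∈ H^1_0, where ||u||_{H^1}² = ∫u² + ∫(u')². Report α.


α = (49 + 8*π^2)/(2*(4*π^2 + 49))

Coercivity of a(·,·) on H^1_0(1, 9/2) means a(u, u) ≥ α ||u||_{H^1}² for every u ∈ H^1_0.
The interval has length L = 7/2, and Poincaré/coercivity depend only on L. Here a(u, u) = ∫(u')² + (1/2)·∫u².
Here 0 < c = 1/2 < 1. The condition a(u,u) ≥ α||u||_{H^1}² reads (1−α)∫(u')² ≥ (α−c)∫u². Any admissible α is ≤ 1 (rapidly oscillating u have ∫u²/∫(u')² → 0), and α = 1 would force 0 ≥ (1−c)∫u², impossible since c < 1; so 1−α > 0. By the sharp Poincaré inequality on H^1_0 of an interval of length L, ∫(u')² ≥ (π/L)²∫u² with equality for the first sine mode sin(π(x−x₀)/L) (x₀ the left endpoint), so the inequality holds for all u iff (1−α)(π/L)² ≥ α − c, i.e. α ≤ ((π/L)² + c)/((π/L)² + 1) = (1 + c(L/π)²)/(1 + (L/π)²). With (π/L)² = 4*π^2/49 and c = 1/2, the largest admissible constant is α = ((π/L)² + c)/((π/L)² + 1).
Simplifying, α = (49 + 8*π^2)/(2*(4*π^2 + 49)).
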